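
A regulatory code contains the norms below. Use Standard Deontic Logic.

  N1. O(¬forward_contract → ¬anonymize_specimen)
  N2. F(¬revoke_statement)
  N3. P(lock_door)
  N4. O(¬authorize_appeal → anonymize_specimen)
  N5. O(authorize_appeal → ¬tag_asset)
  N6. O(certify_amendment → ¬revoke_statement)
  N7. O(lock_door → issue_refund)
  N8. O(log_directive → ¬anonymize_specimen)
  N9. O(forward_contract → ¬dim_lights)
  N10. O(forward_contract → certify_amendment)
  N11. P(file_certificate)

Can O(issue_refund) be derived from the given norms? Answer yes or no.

Premise 7 is O(lock_door → issue_refund), but O(lock_door) is not derivable from the premises (the permission P(lock_door) asserts only ¬O(¬lock_door), not O(lock_door)), so it does not yield O(issue_refund).
No other premise forces O(issue_refund). An ideal world satisfying every premise can still have issue_refund false, so O(issue_refund) is not derivable.

No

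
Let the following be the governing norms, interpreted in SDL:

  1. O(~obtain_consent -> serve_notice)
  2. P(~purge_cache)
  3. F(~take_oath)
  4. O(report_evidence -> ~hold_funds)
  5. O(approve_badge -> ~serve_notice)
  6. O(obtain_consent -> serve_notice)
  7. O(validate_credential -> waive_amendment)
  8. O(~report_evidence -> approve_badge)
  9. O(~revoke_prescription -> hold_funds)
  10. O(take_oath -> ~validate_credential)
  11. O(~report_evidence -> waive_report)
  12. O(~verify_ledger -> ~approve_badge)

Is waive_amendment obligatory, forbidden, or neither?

Neither

Premise 7 is O(validate_credential -> waive_amendment), but O(validate_credential) is not derivable from the premises, so it does not yield O(waive_amendment).
No premise or chain of K-axiom applications forces O(waive_amendment), and none forces O(~waive_amendment). So waive_amendment is neither obligatory nor forbidden under these norms.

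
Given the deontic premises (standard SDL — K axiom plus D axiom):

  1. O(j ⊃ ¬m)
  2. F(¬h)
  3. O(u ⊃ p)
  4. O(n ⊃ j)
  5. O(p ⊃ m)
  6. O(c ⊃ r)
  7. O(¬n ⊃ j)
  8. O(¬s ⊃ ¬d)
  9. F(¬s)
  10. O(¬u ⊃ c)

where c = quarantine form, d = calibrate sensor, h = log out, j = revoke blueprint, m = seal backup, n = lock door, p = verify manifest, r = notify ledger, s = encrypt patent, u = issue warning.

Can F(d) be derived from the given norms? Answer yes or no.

Premise 8 is O(¬s ⊃ ¬d), but O(¬s) is not derivable from the premises, so it does not yield O(¬d).
No other premise forces O(¬d). An ideal world satisfying every premise can still have d true, so F(d) is not derivable.

No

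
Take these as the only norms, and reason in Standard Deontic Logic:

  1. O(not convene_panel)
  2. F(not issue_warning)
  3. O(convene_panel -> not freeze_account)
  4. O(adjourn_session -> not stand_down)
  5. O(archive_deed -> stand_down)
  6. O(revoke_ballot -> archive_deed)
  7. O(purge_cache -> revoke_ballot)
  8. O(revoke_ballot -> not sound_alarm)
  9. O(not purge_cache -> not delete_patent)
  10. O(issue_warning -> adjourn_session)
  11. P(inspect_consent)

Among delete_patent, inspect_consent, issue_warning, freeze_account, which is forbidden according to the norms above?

F(not issue_warning) at premise 2 means O(issue_warning).
Premise 10 is O(issue_warning -> adjourn_session); since O(issue_warning), deontic closure gives O(adjourn_session).
With premise 4, O(adjourn_session -> not stand_down), the K-axiom yields O(not stand_down).
The contrapositive of premise 5 (O(archive_deed -> stand_down)) is O(not stand_down -> not archive_deed), and O(not stand_down) is already established, so O(not archive_deed).
The contrapositive of premise 6 (O(revoke_ballot -> archive_deed)) is O(not archive_deed -> not revoke_ballot), and O(not archive_deed) is already established, so O(not revoke_ballot).
Premise 7, O(purge_cache -> revoke_ballot), contraposes to O(not revoke_ballot -> not purge_cache); with O(not revoke_ballot) we get O(not purge_cache).
Applying K to premise 9 (O(not purge_cache -> not delete_patent)) and O(not purge_cache) yields O(not delete_patent).
So O(not delete_patent) holds, i.e. delete_patent is forbidden. None of the other listed options is forbidden under the premises.

delete_patent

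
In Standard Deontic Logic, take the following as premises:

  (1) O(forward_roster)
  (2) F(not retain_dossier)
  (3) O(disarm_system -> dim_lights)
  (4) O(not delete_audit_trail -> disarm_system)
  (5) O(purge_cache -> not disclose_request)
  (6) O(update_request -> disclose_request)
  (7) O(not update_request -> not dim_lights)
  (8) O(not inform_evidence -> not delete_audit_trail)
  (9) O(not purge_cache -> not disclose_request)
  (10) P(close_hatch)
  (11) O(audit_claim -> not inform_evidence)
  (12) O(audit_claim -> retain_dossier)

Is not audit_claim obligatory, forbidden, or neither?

Obligatory

Premises 5 and 9 are O(purge_cache -> not disclose_request) and O(not purge_cache -> not disclose_request); every ideal world satisfies purge_cache or not purge_cache, so in either case not disclose_request holds — hence O(not disclose_request).
The contrapositive of premise 6 (O(update_request -> disclose_request)) is O(not disclose_request -> not update_request), and O(not disclose_request) is already established, so O(not update_request).
With premise 7, O(not update_request -> not dim_lights), the K-axiom yields O(not dim_lights).
Premise 3 is O(disarm_system -> dim_lights); contrapositively O(not dim_lights -> not disarm_system). Since O(not dim_lights) holds, K gives O(not disarm_system).
Premise 4 is O(not delete_audit_trail -> disarm_system); contrapositively O(not disarm_system -> delete_audit_trail). Since O(not disarm_system) holds, K gives O(delete_audit_trail).
The contrapositive of premise 8 (O(not inform_evidence -> not delete_audit_trail)) is O(delete_audit_trail -> inform_evidence), and O(delete_audit_trail) is already established, so O(inform_evidence).
Premise 11, O(audit_claim -> not inform_evidence), contraposes to O(inform_evidence -> not audit_claim); with O(inform_evidence) we get O(not audit_claim).
Premises 1, 2, 10, 12 do not contribute to this derivation.
Hence not audit_claim is obligatory.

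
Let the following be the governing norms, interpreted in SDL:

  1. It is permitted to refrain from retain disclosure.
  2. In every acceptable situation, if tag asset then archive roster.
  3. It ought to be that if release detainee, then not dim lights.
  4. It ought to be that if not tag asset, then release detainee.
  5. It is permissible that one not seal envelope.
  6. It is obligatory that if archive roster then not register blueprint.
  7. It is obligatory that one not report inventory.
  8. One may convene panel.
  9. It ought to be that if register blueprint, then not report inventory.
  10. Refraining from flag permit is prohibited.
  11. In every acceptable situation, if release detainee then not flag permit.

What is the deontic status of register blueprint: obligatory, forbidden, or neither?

Premise 10, F(¬flag_permit), is equivalent to O(flag_permit).
Premise 11, O(release_detainee → ¬flag_permit), contraposes to O(flag_permit → ¬release_detainee); with O(flag_permit) we get O(¬release_detainee).
Premise 4, O(¬tag_asset → release_detainee), contraposes to O(¬release_detainee → tag_asset); with O(¬release_detainee) we get O(tag_asset).
With premise 2, O(tag_asset → archive_roster), the K-axiom yields O(archive_roster).
Premise 6 is O(archive_roster → ¬register_blueprint); since O(archive_roster), deontic closure gives O(¬register_blueprint).
Premises 1, 3, 5, 7, 8, 9 do not contribute to this derivation.
Thus O(¬register_blueprint), which is F(register_blueprint): register_blueprint is forbidden.

Forbidden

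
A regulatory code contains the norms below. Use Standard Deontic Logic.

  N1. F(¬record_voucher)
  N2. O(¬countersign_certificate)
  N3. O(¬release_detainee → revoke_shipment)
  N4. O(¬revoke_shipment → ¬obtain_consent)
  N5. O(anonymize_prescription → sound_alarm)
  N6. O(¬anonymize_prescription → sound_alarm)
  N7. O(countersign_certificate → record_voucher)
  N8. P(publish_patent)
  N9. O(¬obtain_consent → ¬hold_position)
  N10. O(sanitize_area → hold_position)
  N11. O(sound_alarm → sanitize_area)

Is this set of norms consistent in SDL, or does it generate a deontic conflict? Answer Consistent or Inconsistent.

Consistent

Premise 7 is O(countersign_certificate → record_voucher); even if O(record_voucher) held, inferring O(countersign_certificate) would be affirming the consequent — invalid.
So O(countersign_certificate) is not derivable, and the apparent clash with O(¬countersign_certificate) does not arise.
A world satisfying every obligation exists (e.g. anonymize_prescription=false, countersign_certificate=false, hold_position=true, obtain_consent=true, publish_patent=false, record_voucher=true, release_detainee=false, revoke_shipment=true, sanitize_area=true, sound_alarm=true); no atom is both obligatory and forbidden, so the set is consistent.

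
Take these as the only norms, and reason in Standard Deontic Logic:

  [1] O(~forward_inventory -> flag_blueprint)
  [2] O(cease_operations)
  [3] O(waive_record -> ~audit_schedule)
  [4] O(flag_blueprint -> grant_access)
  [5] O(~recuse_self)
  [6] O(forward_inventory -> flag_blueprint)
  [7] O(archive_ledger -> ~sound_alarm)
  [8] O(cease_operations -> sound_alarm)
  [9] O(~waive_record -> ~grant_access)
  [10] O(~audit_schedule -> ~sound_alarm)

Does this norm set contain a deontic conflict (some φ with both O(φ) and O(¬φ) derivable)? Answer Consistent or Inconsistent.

Premises 1 and 6 cover both cases: O(~forward_inventory -> flag_blueprint) and O(forward_inventory -> flag_blueprint). Since ~forward_inventory ∨ forward_inventory is a tautology, O(flag_blueprint) follows.
From O(flag_blueprint) and premise 4, O(flag_blueprint -> grant_access), we obtain O(grant_access).
Premise 9 is O(~waive_record -> ~grant_access); contrapositively O(grant_access -> waive_record). Since O(grant_access) holds, K gives O(waive_record).
With premise 3, O(waive_record -> ~audit_schedule), the K-axiom yields O(~audit_schedule).
Applying K to premise 10 (O(~audit_schedule -> ~sound_alarm)) and O(~audit_schedule) yields O(~sound_alarm).
Premise 8, O(cease_operations -> sound_alarm), contraposes to O(~sound_alarm -> ~cease_operations); with O(~sound_alarm) we get O(~cease_operations).
However, premise 2 gives O(cease_operations).
We now have both O(~cease_operations) and O(cease_operations) — cease_operations is simultaneously obligatory and forbidden, violating the D-axiom.

Inconsistent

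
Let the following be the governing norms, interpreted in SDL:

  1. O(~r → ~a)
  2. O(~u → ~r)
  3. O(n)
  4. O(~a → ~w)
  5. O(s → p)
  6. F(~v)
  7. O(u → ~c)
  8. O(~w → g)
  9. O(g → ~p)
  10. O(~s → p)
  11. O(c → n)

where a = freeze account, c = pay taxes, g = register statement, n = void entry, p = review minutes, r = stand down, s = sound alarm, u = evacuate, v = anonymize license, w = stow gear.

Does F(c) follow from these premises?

By case analysis on s: premise 5 gives O(s → p) and premise 10 gives O(~s → p), so O(p) either way.
Premise 9, O(g → ~p), contraposes to O(p → ~g); with O(p) we get O(~g).
Premise 8 is O(~w → g); contrapositively O(~g → w). Since O(~g) holds, K gives O(w).
Premise 4 is O(~a → ~w); contrapositively O(w → a). Since O(w) holds, K gives O(a).
Premise 1, O(~r → ~a), contraposes to O(a → r); with O(a) we get O(r).
The contrapositive of premise 2 (O(~u → ~r)) is O(r → u), and O(r) is already established, so O(u).
Applying K to premise 7 (O(u → ~c)) and O(u) yields O(~c).
Premises 3, 6, 11 do not contribute to this derivation.
So O(~c) holds, i.e. F(c). The claim follows.

Yes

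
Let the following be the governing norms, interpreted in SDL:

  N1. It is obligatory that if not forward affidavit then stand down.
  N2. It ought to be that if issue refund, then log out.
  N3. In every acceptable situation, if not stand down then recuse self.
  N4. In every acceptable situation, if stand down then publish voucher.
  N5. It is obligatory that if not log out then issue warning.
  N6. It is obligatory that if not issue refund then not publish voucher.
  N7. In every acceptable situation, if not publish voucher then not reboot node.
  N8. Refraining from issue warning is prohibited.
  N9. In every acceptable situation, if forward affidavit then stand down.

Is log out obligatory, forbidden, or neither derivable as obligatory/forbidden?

Obligatory

By case analysis on ¬forward_affidavit: premise 1 gives O(¬forward_affidavit → stand_down) and premise 9 gives O(forward_affidavit → stand_down), so O(stand_down) either way.
Premise 4 is O(stand_down → publish_voucher); since O(stand_down), deontic closure gives O(publish_voucher).
Premise 6, O(¬issue_refund → ¬publish_voucher), contraposes to O(publish_voucher → issue_refund); with O(publish_voucher) we get O(issue_refund).
With premise 2, O(issue_refund → log_out), the K-axiom yields O(log_out).
Premises 3, 5, 7, 8 do not contribute to this derivation.
Hence log_out is obligatory.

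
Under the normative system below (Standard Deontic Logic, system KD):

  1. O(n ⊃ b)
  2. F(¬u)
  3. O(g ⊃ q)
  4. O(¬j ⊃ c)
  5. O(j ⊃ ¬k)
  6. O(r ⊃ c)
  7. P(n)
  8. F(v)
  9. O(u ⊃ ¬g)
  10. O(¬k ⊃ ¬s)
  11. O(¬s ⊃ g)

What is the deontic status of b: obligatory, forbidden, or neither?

Premise 1 is O(n ⊃ b), but O(n) is not derivable from the premises (the permission P(n) asserts only ¬O(¬n), not O(n)), so it does not yield O(b).
No premise or chain of K-axiom applications forces O(b), and none forces O(¬b). So b is neither obligatory nor forbidden under these norms.

Neither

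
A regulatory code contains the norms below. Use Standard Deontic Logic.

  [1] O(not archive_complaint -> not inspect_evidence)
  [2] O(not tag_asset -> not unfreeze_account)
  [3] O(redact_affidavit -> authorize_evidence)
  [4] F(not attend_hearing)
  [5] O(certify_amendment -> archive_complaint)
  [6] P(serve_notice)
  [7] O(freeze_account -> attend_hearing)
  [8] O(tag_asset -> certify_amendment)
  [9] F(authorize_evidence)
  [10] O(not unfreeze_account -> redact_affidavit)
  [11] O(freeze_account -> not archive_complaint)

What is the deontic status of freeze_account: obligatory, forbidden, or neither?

Premise 9, F(authorize_evidence), is equivalent to O(not authorize_evidence).
Premise 3, O(redact_affidavit -> authorize_evidence), contraposes to O(not authorize_evidence -> not redact_affidavit); with O(not authorize_evidence) we get O(not redact_affidavit).
Premise 10, O(not unfreeze_account -> redact_affidavit), contraposes to O(not redact_affidavit -> unfreeze_account); with O(not redact_affidavit) we get O(unfreeze_account).
Premise 2 is O(not tag_asset -> not unfreeze_account); contrapositively O(unfreeze_account -> tag_asset). Since O(unfreeze_account) holds, K gives O(tag_asset).
With premise 8, O(tag_asset -> certify_amendment), the K-axiom yields O(certify_amendment).
Premise 5 is O(certify_amendment -> archive_complaint); since O(certify_amendment), deontic closure gives O(archive_complaint).
Premise 11, O(freeze_account -> not archive_complaint), contraposes to O(archive_complaint -> not freeze_account); with O(archive_complaint) we get O(not freeze_account).
Premises 1, 4, 6, 7 do not contribute to this derivation.
Thus O(not freeze_account), which is F(freeze_account): freeze_account is forbidden.

Forbidden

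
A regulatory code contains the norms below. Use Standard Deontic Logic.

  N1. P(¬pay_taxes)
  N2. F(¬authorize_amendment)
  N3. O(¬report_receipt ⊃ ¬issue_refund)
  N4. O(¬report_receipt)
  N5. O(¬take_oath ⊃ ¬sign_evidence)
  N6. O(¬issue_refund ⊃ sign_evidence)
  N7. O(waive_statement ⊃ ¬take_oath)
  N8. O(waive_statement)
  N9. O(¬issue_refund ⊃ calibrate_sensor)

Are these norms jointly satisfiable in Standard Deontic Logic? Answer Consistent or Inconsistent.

Inconsistent

Premise 8 gives O(waive_statement).
With premise 7, O(waive_statement ⊃ ¬take_oath), the K-axiom yields O(¬take_oath).
From O(¬take_oath) and premise 5, O(¬take_oath ⊃ ¬sign_evidence), we obtain O(¬sign_evidence).
Premise 6 is O(¬issue_refund ⊃ sign_evidence); contrapositively O(¬sign_evidence ⊃ issue_refund). Since O(¬sign_evidence) holds, K gives O(issue_refund).
Premise 3, O(¬report_receipt ⊃ ¬issue_refund), contraposes to O(issue_refund ⊃ report_receipt); with O(issue_refund) we get O(report_receipt).
However, premise 4 gives O(¬report_receipt).
We now have both O(report_receipt) and O(¬report_receipt) — report_receipt is simultaneously obligatory and forbidden, violating the D-axiom.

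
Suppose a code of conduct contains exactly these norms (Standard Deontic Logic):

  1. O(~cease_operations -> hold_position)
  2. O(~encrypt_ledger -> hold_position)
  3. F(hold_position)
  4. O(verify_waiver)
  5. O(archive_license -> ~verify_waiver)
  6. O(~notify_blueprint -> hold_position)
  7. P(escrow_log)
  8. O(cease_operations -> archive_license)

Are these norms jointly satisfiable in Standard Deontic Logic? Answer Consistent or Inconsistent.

Inconsistent

Premise 4 gives O(verify_waiver).
Premise 5, O(archive_license -> ~verify_waiver), contraposes to O(verify_waiver -> ~archive_license); with O(verify_waiver) we get O(~archive_license).
Premise 8 is O(cease_operations -> archive_license); contrapositively O(~archive_license -> ~cease_operations). Since O(~archive_license) holds, K gives O(~cease_operations).
Applying K to premise 1 (O(~cease_operations -> hold_position)) and O(~cease_operations) yields O(hold_position).
Yet premise 3 is F(hold_position), i.e. O(~hold_position).
We now have both O(hold_position) and O(~hold_position) — hold_position is simultaneously obligatory and forbidden, violating the D-axiom.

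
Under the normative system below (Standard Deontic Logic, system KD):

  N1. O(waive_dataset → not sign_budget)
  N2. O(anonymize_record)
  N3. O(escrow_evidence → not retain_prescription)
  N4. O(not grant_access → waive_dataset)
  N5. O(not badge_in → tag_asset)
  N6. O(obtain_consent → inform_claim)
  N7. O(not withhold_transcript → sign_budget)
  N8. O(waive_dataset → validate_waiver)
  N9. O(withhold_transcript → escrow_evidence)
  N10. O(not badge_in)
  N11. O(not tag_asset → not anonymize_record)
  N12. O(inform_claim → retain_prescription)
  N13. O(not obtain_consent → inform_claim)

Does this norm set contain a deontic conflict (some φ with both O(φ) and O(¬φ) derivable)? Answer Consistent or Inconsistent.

Consistent

Premise 11 is O(not tag_asset → not anonymize_record), but O(not tag_asset) is not derivable from the premises, so it does not yield O(not anonymize_record).
So O(not anonymize_record) is not derivable, and the apparent clash with O(anonymize_record) does not arise.
A world satisfying every obligation exists (e.g. anonymize_record=true, badge_in=false, escrow_evidence=false, grant_access=true, inform_claim=true, obtain_consent=false, retain_prescription=true, sign_budget=true, tag_asset=true, validate_waiver=false, waive_dataset=false, withhold_transcript=false); no atom is both obligatory and forbidden, so the set is consistent.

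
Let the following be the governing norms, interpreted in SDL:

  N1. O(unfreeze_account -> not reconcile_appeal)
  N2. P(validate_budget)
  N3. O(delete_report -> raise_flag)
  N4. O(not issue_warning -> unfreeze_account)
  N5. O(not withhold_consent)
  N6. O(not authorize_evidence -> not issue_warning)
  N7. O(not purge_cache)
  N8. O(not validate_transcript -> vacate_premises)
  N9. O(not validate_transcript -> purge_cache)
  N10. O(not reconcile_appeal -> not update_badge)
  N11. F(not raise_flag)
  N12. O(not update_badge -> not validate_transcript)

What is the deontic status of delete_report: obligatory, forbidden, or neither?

Premise 3 is O(delete_report -> raise_flag); even if O(raise_flag) held, inferring O(delete_report) would be affirming the consequent — invalid.
No premise or chain of K-axiom applications forces O(delete_report), and none forces O(not delete_report). So delete_report is neither obligatory nor forbidden under these norms.

Neither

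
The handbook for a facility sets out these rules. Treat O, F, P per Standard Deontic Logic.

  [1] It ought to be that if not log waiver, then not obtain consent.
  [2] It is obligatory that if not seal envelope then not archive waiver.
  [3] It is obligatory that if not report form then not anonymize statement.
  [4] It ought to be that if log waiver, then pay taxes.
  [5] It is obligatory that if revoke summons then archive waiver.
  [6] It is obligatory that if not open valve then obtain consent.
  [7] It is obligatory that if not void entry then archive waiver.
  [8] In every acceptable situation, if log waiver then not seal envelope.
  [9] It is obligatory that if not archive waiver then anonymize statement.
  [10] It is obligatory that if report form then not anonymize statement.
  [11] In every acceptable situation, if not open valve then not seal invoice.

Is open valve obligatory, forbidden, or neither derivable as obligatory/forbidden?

Obligatory

Premises 10 and 3 are O(report_form → ¬anonymize_statement) and O(¬report_form → ¬anonymize_statement); every ideal world satisfies report_form or ¬report_form, so in either case ¬anonymize_statement holds — hence O(¬anonymize_statement).
Premise 9, O(¬archive_waiver → anonymize_statement), contraposes to O(¬anonymize_statement → archive_waiver); with O(¬anonymize_statement) we get O(archive_waiver).
The contrapositive of premise 2 (O(¬seal_envelope → ¬archive_waiver)) is O(archive_waiver → seal_envelope), and O(archive_waiver) is already established, so O(seal_envelope).
The contrapositive of premise 8 (O(log_waiver → ¬seal_envelope)) is O(seal_envelope → ¬log_waiver), and O(seal_envelope) is already established, so O(¬log_waiver).
Applying K to premise 1 (O(¬log_waiver → ¬obtain_consent)) and O(¬log_waiver) yields O(¬obtain_consent).
Premise 6 is O(¬open_valve → obtain_consent); contrapositively O(¬obtain_consent → open_valve). Since O(¬obtain_consent) holds, K gives O(open_valve).
Premises 4, 5, 7, 11 do not contribute to this derivation.
Hence open_valve is obligatory.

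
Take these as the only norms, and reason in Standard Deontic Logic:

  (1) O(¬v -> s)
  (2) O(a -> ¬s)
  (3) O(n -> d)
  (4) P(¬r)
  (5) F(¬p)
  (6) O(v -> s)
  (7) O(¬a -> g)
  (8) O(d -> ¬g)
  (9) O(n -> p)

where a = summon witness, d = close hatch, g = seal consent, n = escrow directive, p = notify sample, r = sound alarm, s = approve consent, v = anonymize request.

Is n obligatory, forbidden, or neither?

By case analysis on ¬v: premise 1 gives O(¬v -> s) and premise 6 gives O(v -> s), so O(s) either way.
Premise 2, O(a -> ¬s), contraposes to O(s -> ¬a); with O(s) we get O(¬a).
Applying K to premise 7 (O(¬a -> g)) and O(¬a) yields O(g).
Premise 8, O(d -> ¬g), contraposes to O(g -> ¬d); with O(g) we get O(¬d).
The contrapositive of premise 3 (O(n -> d)) is O(¬d -> ¬n), and O(¬d) is already established, so O(¬n).
Premises 4, 5, 9 do not contribute to this derivation.
Thus O(¬n), which is F(n): n is forbidden.

Forbidden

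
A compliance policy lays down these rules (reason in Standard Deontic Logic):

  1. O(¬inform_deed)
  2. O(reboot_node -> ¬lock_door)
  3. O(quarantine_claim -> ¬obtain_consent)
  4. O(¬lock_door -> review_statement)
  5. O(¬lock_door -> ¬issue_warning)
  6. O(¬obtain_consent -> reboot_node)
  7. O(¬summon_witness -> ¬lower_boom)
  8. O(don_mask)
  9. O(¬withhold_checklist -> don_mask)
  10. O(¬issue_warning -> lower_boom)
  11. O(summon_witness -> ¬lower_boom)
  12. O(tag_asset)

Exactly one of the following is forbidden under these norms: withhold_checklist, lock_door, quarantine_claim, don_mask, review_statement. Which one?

quarantine_claim

Premises 7 and 11 are O(¬summon_witness -> ¬lower_boom) and O(summon_witness -> ¬lower_boom); every ideal world satisfies ¬summon_witness or summon_witness, so in either case ¬lower_boom holds — hence O(¬lower_boom).
Premise 10, O(¬issue_warning -> lower_boom), contraposes to O(¬lower_boom -> issue_warning); with O(¬lower_boom) we get O(issue_warning).
Premise 5, O(¬lock_door -> ¬issue_warning), contraposes to O(issue_warning -> lock_door); with O(issue_warning) we get O(lock_door).
Premise 2 is O(reboot_node -> ¬lock_door); contrapositively O(lock_door -> ¬reboot_node). Since O(lock_door) holds, K gives O(¬reboot_node).
Premise 6, O(¬obtain_consent -> reboot_node), contraposes to O(¬reboot_node -> obtain_consent); with O(¬reboot_node) we get O(obtain_consent).
Premise 3, O(quarantine_claim -> ¬obtain_consent), contraposes to O(obtain_consent -> ¬quarantine_claim); with O(obtain_consent) we get O(¬quarantine_claim).
So O(¬quarantine_claim) holds, i.e. quarantine_claim is forbidden. None of the other listed options is forbidden under the premises.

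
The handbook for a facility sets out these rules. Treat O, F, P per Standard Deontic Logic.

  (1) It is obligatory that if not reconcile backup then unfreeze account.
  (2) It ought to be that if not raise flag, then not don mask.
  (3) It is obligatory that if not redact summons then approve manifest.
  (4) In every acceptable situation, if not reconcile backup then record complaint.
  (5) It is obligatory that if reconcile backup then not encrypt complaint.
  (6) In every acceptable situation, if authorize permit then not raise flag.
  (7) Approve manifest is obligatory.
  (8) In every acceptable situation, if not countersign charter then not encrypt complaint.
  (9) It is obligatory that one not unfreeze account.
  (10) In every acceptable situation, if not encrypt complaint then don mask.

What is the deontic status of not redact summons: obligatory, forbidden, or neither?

Premise 3 is O(¬redact_summons → approve_manifest); even if O(approve_manifest) held, inferring O(¬redact_summons) would be affirming the consequent — invalid.
No premise or chain of K-axiom applications forces O(¬redact_summons), and none forces O(redact_summons). So ¬redact_summons is neither obligatory nor forbidden under these norms.

Neither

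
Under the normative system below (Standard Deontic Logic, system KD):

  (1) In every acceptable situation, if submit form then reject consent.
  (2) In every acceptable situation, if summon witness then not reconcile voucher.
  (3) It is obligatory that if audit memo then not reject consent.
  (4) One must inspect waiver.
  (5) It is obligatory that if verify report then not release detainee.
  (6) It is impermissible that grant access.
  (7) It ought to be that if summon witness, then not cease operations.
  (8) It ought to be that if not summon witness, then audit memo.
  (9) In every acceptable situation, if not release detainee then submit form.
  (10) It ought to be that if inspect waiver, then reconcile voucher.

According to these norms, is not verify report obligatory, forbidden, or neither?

From premise 4 we have O(inspect_waiver).
Premise 10 is O(inspect_waiver → reconcile_voucher); since O(inspect_waiver), deontic closure gives O(reconcile_voucher).
Premise 2 is O(summon_witness → ¬reconcile_voucher); contrapositively O(reconcile_voucher → ¬summon_witness). Since O(reconcile_voucher) holds, K gives O(¬summon_witness).
Applying K to premise 8 (O(¬summon_witness → audit_memo)) and O(¬summon_witness) yields O(audit_memo).
From O(audit_memo) and premise 3, O(audit_memo → ¬reject_consent), we obtain O(¬reject_consent).
Premise 1 is O(submit_form → reject_consent); contrapositively O(¬reject_consent → ¬submit_form). Since O(¬reject_consent) holds, K gives O(¬submit_form).
The contrapositive of premise 9 (O(¬release_detainee → submit_form)) is O(¬submit_form → release_detainee), and O(¬submit_form) is already established, so O(release_detainee).
Premise 5 is O(verify_report → ¬release_detainee); contrapositively O(release_detainee → ¬verify_report). Since O(release_detainee) holds, K gives O(¬verify_report).
Premises 6, 7 do not contribute to this derivation.
Hence ¬verify_report is obligatory.

Obligatory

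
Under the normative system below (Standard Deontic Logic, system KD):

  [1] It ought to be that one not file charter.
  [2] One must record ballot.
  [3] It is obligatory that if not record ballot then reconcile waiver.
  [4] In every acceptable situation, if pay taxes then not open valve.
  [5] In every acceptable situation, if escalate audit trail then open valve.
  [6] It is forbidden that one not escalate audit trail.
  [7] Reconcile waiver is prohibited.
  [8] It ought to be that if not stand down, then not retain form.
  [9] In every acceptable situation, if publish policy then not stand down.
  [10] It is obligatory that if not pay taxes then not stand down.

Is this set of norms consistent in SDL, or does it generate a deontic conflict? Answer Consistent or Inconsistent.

Consistent

Premise 3 is O(¬record_ballot → reconcile_waiver), but O(¬record_ballot) is not derivable from the premises, so it does not yield O(reconcile_waiver).
So O(reconcile_waiver) is not derivable, and the apparent clash with O(¬reconcile_waiver) does not arise.
A world satisfying every obligation exists (e.g. escalate_audit_trail=true, file_charter=false, open_valve=true, pay_taxes=false, publish_policy=false, reconcile_waiver=false, record_ballot=true, retain_form=false, stand_down=false); no atom is both obligatory and forbidden, so the set is consistent.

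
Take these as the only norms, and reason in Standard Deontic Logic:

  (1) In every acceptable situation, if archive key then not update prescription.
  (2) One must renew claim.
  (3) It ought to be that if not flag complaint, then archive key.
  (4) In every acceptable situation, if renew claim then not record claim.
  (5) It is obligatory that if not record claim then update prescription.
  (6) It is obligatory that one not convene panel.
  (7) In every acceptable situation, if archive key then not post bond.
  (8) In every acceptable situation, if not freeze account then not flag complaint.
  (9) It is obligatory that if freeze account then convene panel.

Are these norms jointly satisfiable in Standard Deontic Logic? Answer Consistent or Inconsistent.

From premise 2 we have O(renew_claim).
Applying K to premise 4 (O(renew_claim → ¬record_claim)) and O(renew_claim) yields O(¬record_claim).
From O(¬record_claim) and premise 5, O(¬record_claim → update_prescription), we obtain O(update_prescription).
The contrapositive of premise 1 (O(archive_key → ¬update_prescription)) is O(update_prescription → ¬archive_key), and O(update_prescription) is already established, so O(¬archive_key).
Premise 3 is O(¬flag_complaint → archive_key); contrapositively O(¬archive_key → flag_complaint). Since O(¬archive_key) holds, K gives O(flag_complaint).
The contrapositive of premise 8 (O(¬freeze_account → ¬flag_complaint)) is O(flag_complaint → freeze_account), and O(flag_complaint) is already established, so O(freeze_account).
From O(freeze_account) and premise 9, O(freeze_account → convene_panel), we obtain O(convene_panel).
But premise 6 directly asserts O(¬convene_panel).
We now have both O(convene_panel) and O(¬convene_panel) — convene_panel is simultaneously obligatory and forbidden, violating the D-axiom.

Inconsistent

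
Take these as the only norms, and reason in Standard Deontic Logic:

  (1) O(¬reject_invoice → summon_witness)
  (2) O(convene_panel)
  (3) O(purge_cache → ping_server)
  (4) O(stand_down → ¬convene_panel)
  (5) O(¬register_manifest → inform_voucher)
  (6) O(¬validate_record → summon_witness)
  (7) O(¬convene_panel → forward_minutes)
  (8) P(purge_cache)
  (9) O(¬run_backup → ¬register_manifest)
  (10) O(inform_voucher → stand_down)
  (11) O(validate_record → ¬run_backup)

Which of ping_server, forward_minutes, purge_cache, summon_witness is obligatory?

Premise 2 states O(convene_panel) outright.
The contrapositive of premise 4 (O(stand_down → ¬convene_panel)) is O(convene_panel → ¬stand_down), and O(convene_panel) is already established, so O(¬stand_down).
Premise 10 is O(inform_voucher → stand_down); contrapositively O(¬stand_down → ¬inform_voucher). Since O(¬stand_down) holds, K gives O(¬inform_voucher).
Premise 5, O(¬register_manifest → inform_voucher), contraposes to O(¬inform_voucher → register_manifest); with O(¬inform_voucher) we get O(register_manifest).
Premise 9, O(¬run_backup → ¬register_manifest), contraposes to O(register_manifest → run_backup); with O(register_manifest) we get O(run_backup).
Premise 11 is O(validate_record → ¬run_backup); contrapositively O(run_backup → ¬validate_record). Since O(run_backup) holds, K gives O(¬validate_record).
Premise 6 is O(¬validate_record → summon_witness); since O(¬validate_record), deontic closure gives O(summon_witness).
So O(summon_witness) holds — summon_witness is obligatory. None of the other listed options is made obligatory by any chain of premises.

summon_witness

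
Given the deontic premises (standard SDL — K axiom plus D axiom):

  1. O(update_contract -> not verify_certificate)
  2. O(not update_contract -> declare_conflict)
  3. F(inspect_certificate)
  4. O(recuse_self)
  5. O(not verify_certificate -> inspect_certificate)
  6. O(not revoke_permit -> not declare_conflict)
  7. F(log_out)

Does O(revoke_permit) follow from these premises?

Yes

Premise 3 is F(inspect_certificate), i.e. O(not inspect_certificate).
The contrapositive of premise 5 (O(not verify_certificate -> inspect_certificate)) is O(not inspect_certificate -> verify_certificate), and O(not inspect_certificate) is already established, so O(verify_certificate).
Premise 1, O(update_contract -> not verify_certificate), contraposes to O(verify_certificate -> not update_contract); with O(verify_certificate) we get O(not update_contract).
With premise 2, O(not update_contract -> declare_conflict), the K-axiom yields O(declare_conflict).
Premise 6 is O(not revoke_permit -> not declare_conflict); contrapositively O(declare_conflict -> revoke_permit). Since O(declare_conflict) holds, K gives O(revoke_permit).
Premises 4, 7 do not contribute to this derivation.
So O(revoke_permit) follows.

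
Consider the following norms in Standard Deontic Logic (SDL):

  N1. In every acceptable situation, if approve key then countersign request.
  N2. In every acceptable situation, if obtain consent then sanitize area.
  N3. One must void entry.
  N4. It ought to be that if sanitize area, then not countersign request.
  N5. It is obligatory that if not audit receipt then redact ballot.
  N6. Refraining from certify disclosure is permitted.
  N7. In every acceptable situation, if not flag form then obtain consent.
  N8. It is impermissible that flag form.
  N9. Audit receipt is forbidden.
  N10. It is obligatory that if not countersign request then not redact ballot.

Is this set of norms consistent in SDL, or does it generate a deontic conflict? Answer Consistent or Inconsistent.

F(audit_receipt) at premise 9 means O(¬audit_receipt).
From O(¬audit_receipt) and premise 5, O(¬audit_receipt → redact_ballot), we obtain O(redact_ballot).
The contrapositive of premise 10 (O(¬countersign_request → ¬redact_ballot)) is O(redact_ballot → countersign_request), and O(redact_ballot) is already established, so O(countersign_request).
Premise 4 is O(sanitize_area → ¬countersign_request); contrapositively O(countersign_request → ¬sanitize_area). Since O(countersign_request) holds, K gives O(¬sanitize_area).
Premise 2 is O(obtain_consent → sanitize_area); contrapositively O(¬sanitize_area → ¬obtain_consent). Since O(¬sanitize_area) holds, K gives O(¬obtain_consent).
Premise 7 is O(¬flag_form → obtain_consent); contrapositively O(¬obtain_consent → flag_form). Since O(¬obtain_consent) holds, K gives O(flag_form).
Yet premise 8 is F(flag_form), i.e. O(¬flag_form).
We now have both O(flag_form) and O(¬flag_form) — flag_form is simultaneously obligatory and forbidden, violating the D-axiom.

Inconsistent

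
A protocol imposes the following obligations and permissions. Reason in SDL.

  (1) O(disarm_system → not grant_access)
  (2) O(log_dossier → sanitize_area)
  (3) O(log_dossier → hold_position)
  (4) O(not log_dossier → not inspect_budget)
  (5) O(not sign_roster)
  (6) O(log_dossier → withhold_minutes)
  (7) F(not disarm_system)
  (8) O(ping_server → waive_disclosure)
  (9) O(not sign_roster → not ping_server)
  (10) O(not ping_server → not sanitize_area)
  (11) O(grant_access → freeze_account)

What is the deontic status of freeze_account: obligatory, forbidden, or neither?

Neither

Premise 11 is O(grant_access → freeze_account), but O(grant_access) is not derivable from the premises, so it does not yield O(freeze_account).
No premise or chain of K-axiom applications forces O(freeze_account), and none forces O(not freeze_account). So freeze_account is neither obligatory nor forbidden under these norms.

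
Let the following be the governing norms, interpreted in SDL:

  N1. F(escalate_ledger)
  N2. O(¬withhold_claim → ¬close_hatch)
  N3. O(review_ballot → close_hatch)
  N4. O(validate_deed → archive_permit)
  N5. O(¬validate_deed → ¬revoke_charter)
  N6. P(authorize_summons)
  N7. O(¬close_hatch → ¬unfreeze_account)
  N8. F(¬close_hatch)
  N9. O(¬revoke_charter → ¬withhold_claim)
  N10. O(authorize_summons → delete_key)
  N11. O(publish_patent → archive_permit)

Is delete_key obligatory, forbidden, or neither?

Neither

Premise 10 is O(authorize_summons → delete_key), but O(authorize_summons) is not derivable from the premises (the permission P(authorize_summons) asserts only ¬O(¬authorize_summons), not O(authorize_summons)), so it does not yield O(delete_key).
No premise or chain of K-axiom applications forces O(delete_key), and none forces O(¬delete_key). So delete_key is neither obligatory nor forbidden under these norms.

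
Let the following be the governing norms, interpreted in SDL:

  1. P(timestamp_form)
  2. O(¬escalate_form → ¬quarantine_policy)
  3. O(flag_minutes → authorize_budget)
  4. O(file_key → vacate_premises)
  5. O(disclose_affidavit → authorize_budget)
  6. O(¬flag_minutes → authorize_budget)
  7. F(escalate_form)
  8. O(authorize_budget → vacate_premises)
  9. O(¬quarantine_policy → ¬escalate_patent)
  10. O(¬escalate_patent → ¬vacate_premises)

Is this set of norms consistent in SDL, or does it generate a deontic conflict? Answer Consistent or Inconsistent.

Premises 3 and 6 are O(flag_minutes → authorize_budget) and O(¬flag_minutes → authorize_budget); every ideal world satisfies flag_minutes or ¬flag_minutes, so in either case authorize_budget holds — hence O(authorize_budget).
From O(authorize_budget) and premise 8, O(authorize_budget → vacate_premises), we obtain O(vacate_premises).
Premise 10 is O(¬escalate_patent → ¬vacate_premises); contrapositively O(vacate_premises → escalate_patent). Since O(vacate_premises) holds, K gives O(escalate_patent).
Premise 9, O(¬quarantine_policy → ¬escalate_patent), contraposes to O(escalate_patent → quarantine_policy); with O(escalate_patent) we get O(quarantine_policy).
Premise 2, O(¬escalate_form → ¬quarantine_policy), contraposes to O(quarantine_policy → escalate_form); with O(quarantine_policy) we get O(escalate_form).
Yet premise 7 is F(escalate_form), i.e. O(¬escalate_form).
We now have both O(escalate_form) and O(¬escalate_form) — escalate_form is simultaneously obligatory and forbidden, violating the D-axiom.

Inconsistent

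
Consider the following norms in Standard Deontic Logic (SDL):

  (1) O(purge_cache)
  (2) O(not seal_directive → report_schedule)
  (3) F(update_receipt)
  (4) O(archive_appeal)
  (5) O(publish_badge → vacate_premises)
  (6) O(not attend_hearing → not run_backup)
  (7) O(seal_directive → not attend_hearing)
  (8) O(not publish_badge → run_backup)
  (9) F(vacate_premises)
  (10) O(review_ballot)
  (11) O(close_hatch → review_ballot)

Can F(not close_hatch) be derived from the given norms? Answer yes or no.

No

Premise 11 is O(close_hatch → review_ballot); even if O(review_ballot) held, inferring O(close_hatch) would be affirming the consequent — invalid.
No other premise forces O(close_hatch). An ideal world satisfying every premise can still have not close_hatch true, so F(not close_hatch) is not derivable.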